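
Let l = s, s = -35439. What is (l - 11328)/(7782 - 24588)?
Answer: 15589/5602 ≈ 2.7828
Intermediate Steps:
l = -35439
(l - 11328)/(7782 - 24588) = (-35439 - 11328)/(7782 - 24588) = -46767/(-16806) = -46767*(-1/16806) = 15589/5602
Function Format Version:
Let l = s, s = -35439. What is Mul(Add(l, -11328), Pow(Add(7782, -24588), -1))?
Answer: Rational(15589, 5602) ≈ 2.7828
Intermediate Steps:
l = -35439
Mul(Add(l, -11328), Pow(Add(7782, -24588), -1)) = Mul(Add(-35439, -11328), Pow(Add(7782, -24588), -1)) = Mul(-46767, Pow(-16806, -1)) = Mul(-46767, Rational(-1, 16806)) = Rational(15589, 5602)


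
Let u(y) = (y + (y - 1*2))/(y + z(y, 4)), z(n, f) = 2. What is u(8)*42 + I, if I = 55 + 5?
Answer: 594/5 ≈ 118.80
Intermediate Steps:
u(y) = (-2 + 2*y)/(2 + y) (u(y) = (y + (y - 1*2))/(y + 2) = (y + (y - 2))/(2 + y) = (y + (-2 + y))/(2 + y) = (-2 + 2*y)/(2 + y))
I = 60
u(8)*42 + I = (2*(-1 + 8)/(2 + 8))*42 + 60 = (2*7/10)*42 + 60 = (2*(⅒)*7)*42 + 60 = (7/5)*42 + 60 = 294/5 + 60 = 594/5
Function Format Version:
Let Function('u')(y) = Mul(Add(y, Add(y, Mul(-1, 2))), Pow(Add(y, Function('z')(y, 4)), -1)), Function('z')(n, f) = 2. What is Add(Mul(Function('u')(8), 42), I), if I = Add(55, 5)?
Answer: Rational(594, 5) ≈ 118.80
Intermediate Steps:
Function('u')(y) = Mul(Pow(Add(2, y), -1), Add(-2, Mul(2, y))) (Function('u')(y) = Mul(Add(y, Add(y, Mul(-1, 2))), Pow(Add(y, 2), -1)) = Mul(Add(y, Add(y, -2)), Pow(Add(2, y), -1)) = Mul(Add(y, Add(-2, y)), Pow(Add(2, y), -1)) = Mul(Add(-2, Mul(2, y)), Pow(Add(2, y), -1)) = Mul(Pow(Add(2, y), -1), Add(-2, Mul(2, y))))
I = 60
Add(Mul(Function('u')(8), 42), I) = Add(Mul(Mul(2, Pow(Add(2, 8), -1), Add(-1, 8)), 42), 60) = Add(Mul(Mul(2, Pow(10, -1), 7), 42), 60) = Add(Mul(Mul(2, Rational(1, 10), 7), 42), 60) = Add(Mul(Rational(7, 5), 42), 60) = Add(Rational(294, 5), 60) = Rational(594, 5)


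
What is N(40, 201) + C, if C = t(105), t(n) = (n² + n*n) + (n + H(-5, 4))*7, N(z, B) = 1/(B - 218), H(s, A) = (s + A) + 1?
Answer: 387344/17 ≈ 22785.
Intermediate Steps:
H(s, A) = 1 + A + s (H(s, A) = (A + s) + 1 = 1 + A + s)
N(z, B) = 1/(-218 + B)
t(n) = 2*n² + 7*n (t(n) = (n² + n*n) + (n + (1 + 4 - 5))*7 = (n² + n²) + (n + 0)*7 = 2*n² + n*7 = 2*n² + 7*n)
C = 22785 (C = 105*(7 + 2*105) = 105*(7 + 210) = 105*217 = 22785)
N(40, 201) + C = 1/(-218 + 201) + 22785 = 1/(-17) + 22785 = -1/17 + 22785 = 387344/17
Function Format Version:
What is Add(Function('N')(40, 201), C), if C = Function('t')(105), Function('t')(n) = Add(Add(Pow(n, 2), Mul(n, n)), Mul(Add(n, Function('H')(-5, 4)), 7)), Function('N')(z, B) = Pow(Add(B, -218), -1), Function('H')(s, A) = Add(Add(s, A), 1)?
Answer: Rational(387344, 17) ≈ 22785.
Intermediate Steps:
Function('H')(s, A) = Add(1, A, s) (Function('H')(s, A) = Add(Add(A, s), 1) = Add(1, A, s))
Function('N')(z, B) = Pow(Add(-218, B), -1)
Function('t')(n) = Add(Mul(2, Pow(n, 2)), Mul(7, n)) (Function('t')(n) = Add(Add(Pow(n, 2), Mul(n, n)), Mul(Add(n, Add(1, 4, -5)), 7)) = Add(Add(Pow(n, 2), Pow(n, 2)), Mul(Add(n, 0), 7)) = Add(Mul(2, Pow(n, 2)), Mul(n, 7)) = Add(Mul(2, Pow(n, 2)), Mul(7, n)))
C = 22785 (C = Mul(105, Add(7, Mul(2, 105))) = Mul(105, Add(7, 210)) = Mul(105, 217) = 22785)
Add(Function('N')(40, 201), C) = Add(Pow(Add(-218, 201), -1), 22785) = Add(Pow(-17, -1), 22785) = Add(Rational(-1, 17), 22785) = Rational(387344, 17)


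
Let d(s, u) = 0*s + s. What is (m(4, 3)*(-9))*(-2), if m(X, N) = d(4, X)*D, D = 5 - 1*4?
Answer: 72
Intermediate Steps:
D = 1 (D = 5 - 4 = 1)
d(s, u) = s (d(s, u) = 0 + s = s)
m(X, N) = 4 (m(X, N) = 4*1 = 4)
(m(4, 3)*(-9))*(-2) = (4*(-9))*(-2) = -36*(-2) = 72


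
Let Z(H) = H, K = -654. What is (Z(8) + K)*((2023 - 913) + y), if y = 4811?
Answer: -3824966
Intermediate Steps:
(Z(8) + K)*((2023 - 913) + y) = (8 - 654)*((2023 - 913) + 4811) = -646*(1110 + 4811) = -646*5921 = -3824966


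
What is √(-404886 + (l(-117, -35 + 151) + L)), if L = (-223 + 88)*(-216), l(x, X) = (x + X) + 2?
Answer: 5*I*√15029 ≈ 612.96*I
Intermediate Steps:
l(x, X) = 2 + X + x (l(x, X) = (X + x) + 2 = 2 + X + x)
L = 29160 (L = -135*(-216) = 29160)
√(-404886 + (l(-117, -35 + 151) + L)) = √(-404886 + ((2 + (-35 + 151) - 117) + 29160)) = √(-404886 + ((2 + 116 - 117) + 29160)) = √(-404886 + (1 + 29160)) = √(-404886 + 29161) = √(-375725) = 5*I*√15029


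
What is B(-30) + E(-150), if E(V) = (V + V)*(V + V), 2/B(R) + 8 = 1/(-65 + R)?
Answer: 68489810/761 ≈ 90000.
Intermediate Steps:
B(R) = 2/(-8 + 1/(-65 + R))
E(V) = 4*V² (E(V) = (2*V)*(2*V) = 4*V²)
B(-30) + E(-150) = 2*(65 - 1*(-30))/(-521 + 8*(-30)) + 4*(-150)² = 2*(65 + 30)/(-521 - 240) + 4*22500 = 2*95/(-761) + 90000 = 2*(-1/761)*95 + 90000 = -190/761 + 90000 = 68489810/761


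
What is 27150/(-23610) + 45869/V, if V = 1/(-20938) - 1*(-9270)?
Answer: 580182621619/152752968833 ≈ 3.7982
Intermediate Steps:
V = 194095259/20938 (V = -1/20938 + 9270 = 194095259/20938 ≈ 9270.0)
27150/(-23610) + 45869/V = 27150/(-23610) + 45869/(194095259/20938) = 27150*(-1/23610) + 45869*(20938/194095259) = -905/787 + 960405122/194095259 = 580182621619/152752968833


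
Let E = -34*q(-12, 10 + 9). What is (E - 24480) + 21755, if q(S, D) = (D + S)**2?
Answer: -4391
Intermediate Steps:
E = -1666 (E = -34*((10 + 9) - 12)**2 = -34*(19 - 12)**2 = -34*7**2 = -34*49 = -1666)
(E - 24480) + 21755 = (-1666 - 24480) + 21755 = -26146 + 21755 = -4391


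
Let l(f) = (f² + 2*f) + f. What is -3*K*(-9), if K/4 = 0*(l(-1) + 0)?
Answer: 0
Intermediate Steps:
l(f) = f² + 3*f
K = 0 (K = 4*(0*(-(3 - 1) + 0)) = 4*(0*(-1*2 + 0)) = 4*(0*(-2 + 0)) = 4*(0*(-2)) = 4*0 = 0)
-3*K*(-9) = -3*0*(-9) = 0*(-9) = 0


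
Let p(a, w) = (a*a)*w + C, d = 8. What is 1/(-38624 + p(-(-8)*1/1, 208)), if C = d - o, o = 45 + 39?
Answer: -1/25388 ≈ -3.9389e-5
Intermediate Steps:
o = 84
C = -76 (C = 8 - 1*84 = 8 - 84 = -76)
p(a, w) = -76 + w*a² (p(a, w) = (a*a)*w - 76 = a²*w - 76 = w*a² - 76 = -76 + w*a²)
1/(-38624 + p(-(-8)*1/1, 208)) = 1/(-38624 + (-76 + 208*(-(-8)*1/1)²)) = 1/(-38624 + (-76 + 208*(-(-8)*1*1)²)) = 1/(-38624 + (-76 + 208*(-(-8))²)) = 1/(-38624 + (-76 + 208*(-2*(-4))²)) = 1/(-38624 + (-76 + 208*8²)) = 1/(-38624 + (-76 + 208*64)) = 1/(-38624 + (-76 + 13312)) = 1/(-38624 + 13236) = 1/(-25388) = -1/25388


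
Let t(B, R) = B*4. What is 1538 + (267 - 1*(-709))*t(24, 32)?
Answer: 95234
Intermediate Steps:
t(B, R) = 4*B
1538 + (267 - 1*(-709))*t(24, 32) = 1538 + (267 - 1*(-709))*(4*24) = 1538 + (267 + 709)*96 = 1538 + 976*96 = 1538 + 93696 = 95234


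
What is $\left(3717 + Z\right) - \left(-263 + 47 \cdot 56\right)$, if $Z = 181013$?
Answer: $182361$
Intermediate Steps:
$\left(3717 + Z\right) - \left(-263 + 47 \cdot 56\right) = \left(3717 + 181013\right) - \left(-263 + 47 \cdot 56\right) = 184730 - \left(-263 + 2632\right) = 184730 - 2369 = 182361$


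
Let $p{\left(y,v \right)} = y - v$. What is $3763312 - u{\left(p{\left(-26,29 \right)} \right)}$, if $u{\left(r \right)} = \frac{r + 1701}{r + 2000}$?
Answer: $\frac{7319640194}{1945} \approx 3.7633 \cdot 10^{6}$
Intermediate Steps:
$u{\left(r \right)} = \frac{1701 + r}{2000 + r}$
$3763312 - u{\left(p{\left(-26,29 \right)} \right)} = 3763312 - \frac{1701 - 55}{2000 - 55} = 3763312 - \frac{1}{1945} \cdot 1646 = 3763312 - \frac{1646}{1945} = \frac{7319640194}{1945}$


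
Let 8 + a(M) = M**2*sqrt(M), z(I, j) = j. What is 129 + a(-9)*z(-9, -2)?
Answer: 145 - 486*I ≈ 145.0 - 486.0*I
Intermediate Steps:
a(M) = -8 + M**(5/2) (a(M) = -8 + M**2*sqrt(M) = -8 + M**(5/2))
129 + a(-9)*z(-9, -2) = 129 + (-8 + (-9)**(5/2))*(-2) = 129 + (-8 + 243*I)*(-2) = 129 + (16 - 486*I) = 145 - 486*I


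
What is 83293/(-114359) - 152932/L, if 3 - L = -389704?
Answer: -7135573677/6366643259 ≈ -1.1208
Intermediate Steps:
L = 389707 (L = 3 - 1*(-389704) = 3 + 389704 = 389707)
83293/(-114359) - 152932/L = 83293/(-114359) - 152932/389707 = 83293*(-1/114359) - 152932*1/389707 = -11899/16337 - 152932/389707 = -7135573677/6366643259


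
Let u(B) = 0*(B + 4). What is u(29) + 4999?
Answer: 4999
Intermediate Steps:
u(B) = 0 (u(B) = 0*(4 + B) = 0)
u(29) + 4999 = 0 + 4999 = 4999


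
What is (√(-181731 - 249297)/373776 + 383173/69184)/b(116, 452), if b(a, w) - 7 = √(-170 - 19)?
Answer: 383173/2352256 + 9*√27937/14826448 - 164217*I*√21/2352256 + I*√11973/2118064 ≈ 0.163 - 0.31987*I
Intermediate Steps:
b(a, w) = 7 + 3*I*√21 (b(a, w) = 7 + √(-170 - 19) = 7 + √(-189) = 7 + 3*I*√21)
(√(-181731 - 249297)/373776 + 383173/69184)/b(116, 452) = (√(-181731 - 249297)/373776 + 383173/69184)/(7 + 3*I*√21) = (√(-431028)*(1/373776) + 383173*(1/69184))/(7 + 3*I*√21) = ((6*I*√11973)*(1/373776) + 383173/69184)/(7 + 3*I*√21) = (I*√11973/62296 + 383173/69184)/(7 + 3*I*√21) = (383173/69184 + I*√11973/62296)/(7 + 3*I*√21)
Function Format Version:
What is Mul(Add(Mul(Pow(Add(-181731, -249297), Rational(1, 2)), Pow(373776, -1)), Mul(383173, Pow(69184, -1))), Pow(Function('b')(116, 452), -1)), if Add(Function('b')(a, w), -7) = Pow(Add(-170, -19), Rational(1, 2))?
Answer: Add(Rational(383173, 2352256), Mul(Rational(9, 14826448), Pow(27937, Rational(1, 2))), Mul(Rational(-164217, 2352256), I, Pow(21, Rational(1, 2))), Mul(Rational(1, 2118064), I, Pow(11973, Rational(1, 2)))) ≈ Add(0.16300, Mul(-0.31987, I))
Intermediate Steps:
Function('b')(a, w) = Add(7, Mul(3, I, Pow(21, Rational(1, 2)))) (Function('b')(a, w) = Add(7, Pow(Add(-170, -19), Rational(1, 2))) = Add(7, Pow(-189, Rational(1, 2))) = Add(7, Mul(3, I, Pow(21, Rational(1, 2)))))
Mul(Add(Mul(Pow(Add(-181731, -249297), Rational(1, 2)), Pow(373776, -1)), Mul(383173, Pow(69184, -1))), Pow(Function('b')(116, 452), -1)) = Mul(Add(Mul(Pow(Add(-181731, -249297), Rational(1, 2)), Pow(373776, -1)), Mul(383173, Pow(69184, -1))), Pow(Add(7, Mul(3, I, Pow(21, Rational(1, 2)))), -1)) = Mul(Add(Mul(Pow(-431028, Rational(1, 2)), Rational(1, 373776)), Mul(383173, Rational(1, 69184))), Pow(Add(7, Mul(3, I, Pow(21, Rational(1, 2)))), -1)) = Mul(Add(Mul(Mul(6, I, Pow(11973, Rational(1, 2))), Rational(1, 373776)), Rational(383173, 69184)), Pow(Add(7, Mul(3, I, Pow(21, Rational(1, 2)))), -1)) = Mul(Add(Mul(Rational(1, 62296), I, Pow(11973, Rational(1, 2))), Rational(383173, 69184)), Pow(Add(7, Mul(3, I, Pow(21, Rational(1, 2)))), -1)) = Mul(Add(Rational(383173, 69184), Mul(Rational(1, 62296), I, Pow(11973, Rational(1, 2)))), Pow(Add(7, Mul(3, I, Pow(21, Rational(1, 2)))), -1)) = Mul(Pow(Add(7, Mul(3, I, Pow(21, Rational(1, 2)))), -1), Add(Rational(383173, 69184), Mul(Rational(1, 62296), I, Pow(11973, Rational(1, 2)))))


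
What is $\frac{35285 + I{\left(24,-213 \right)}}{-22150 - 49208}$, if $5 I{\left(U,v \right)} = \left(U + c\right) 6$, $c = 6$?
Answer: $- \frac{35321}{71358} \approx -0.49498$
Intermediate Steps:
$I{\left(U,v \right)} = \frac{36}{5} + \frac{6 U}{5}$ ($I{\left(U,v \right)} = \frac{\left(U + 6\right) 6}{5} = \frac{\left(6 + U\right) 6}{5} = \frac{36 + 6 U}{5} = \frac{36}{5} + \frac{6 U}{5}$)
$\frac{35285 + I{\left(24,-213 \right)}}{-22150 - 49208} = \frac{35285 + \left(\frac{36}{5} + \frac{6}{5} \cdot 24\right)}{-22150 - 49208} = \frac{35285 + \left(\frac{36}{5} + \frac{144}{5}\right)}{-71358} = \left(35285 + 36\right) \left(- \frac{1}{71358}\right) = 35321 \left(- \frac{1}{71358}\right) = - \frac{35321}{71358}$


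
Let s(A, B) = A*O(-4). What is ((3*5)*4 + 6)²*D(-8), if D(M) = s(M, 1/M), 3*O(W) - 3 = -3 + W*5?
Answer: 232320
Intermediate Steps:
O(W) = 5*W/3 (O(W) = 1 + (-3 + W*5)/3 = 1 + (-3 + 5*W)/3 = 1 + (-1 + 5*W/3) = 5*W/3)
s(A, B) = -20*A/3 (s(A, B) = A*((5/3)*(-4)) = A*(-20/3) = -20*A/3)
D(M) = -20*M/3
((3*5)*4 + 6)²*D(-8) = ((3*5)*4 + 6)²*(-20/3*(-8)) = (15*4 + 6)²*(160/3) = (60 + 6)²*(160/3) = 66²*(160/3) = 4356*(160/3) = 232320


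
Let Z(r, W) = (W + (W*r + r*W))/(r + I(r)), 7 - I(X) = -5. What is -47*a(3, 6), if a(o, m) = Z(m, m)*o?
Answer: -611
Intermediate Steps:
I(X) = 12 (I(X) = 7 - 1*(-5) = 7 + 5 = 12)
Z(r, W) = (W + 2*W*r)/(12 + r) (Z(r, W) = (W + (W*r + r*W))/(r + 12) = (W + (W*r + W*r))/(12 + r) = (W + 2*W*r)/(12 + r))
a(o, m) = m*o*(1 + 2*m)/(12 + m) (a(o, m) = (m*(1 + 2*m)/(12 + m))*o = m*o*(1 + 2*m)/(12 + m))
-47*a(3, 6) = -282*3*(1 + 2*6)/(12 + 6) = -282*3*(1 + 12)/18 = -282*3*13/18 = -47*13 = -611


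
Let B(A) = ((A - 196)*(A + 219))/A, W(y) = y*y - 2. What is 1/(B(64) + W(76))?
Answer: 16/83045 ≈ 0.00019267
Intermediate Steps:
W(y) = -2 + y**2 (W(y) = y**2 - 2 = -2 + y**2)
B(A) = (-196 + A)*(219 + A)/A (B(A) = ((-196 + A)*(219 + A))/A = (-196 + A)*(219 + A)/A)
1/(B(64) + W(76)) = 1/((23 + 64 - 42924/64) + (-2 + 76**2)) = 1/((23 + 64 - 42924*1/64) + (-2 + 5776)) = 1/((23 + 64 - 10731/16) + 5774) = 1/(-9339/16 + 5774) = 1/(83045/16) = 16/83045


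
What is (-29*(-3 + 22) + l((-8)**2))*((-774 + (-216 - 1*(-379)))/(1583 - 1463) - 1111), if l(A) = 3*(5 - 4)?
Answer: 18348547/30 ≈ 6.1162e+5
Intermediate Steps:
l(A) = 3 (l(A) = 3*1 = 3)
(-29*(-3 + 22) + l((-8)**2))*((-774 + (-216 - 1*(-379)))/(1583 - 1463) - 1111) = (-29*(-3 + 22) + 3)*((-774 + (-216 - 1*(-379)))/(1583 - 1463) - 1111) = (-29*19 + 3)*((-774 + (-216 + 379))/120 - 1111) = (-551 + 3)*((-774 + 163)*(1/120) - 1111) = -548*(-611*1/120 - 1111) = -548*(-611/120 - 1111) = -548*(-133931/120) = 18348547/30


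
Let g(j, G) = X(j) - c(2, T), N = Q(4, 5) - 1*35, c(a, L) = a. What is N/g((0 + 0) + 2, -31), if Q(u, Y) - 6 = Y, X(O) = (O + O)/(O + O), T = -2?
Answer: 24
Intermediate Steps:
X(O) = 1 (X(O) = (2*O)/((2*O)) = (2*O)*(1/(2*O)) = 1)
Q(u, Y) = 6 + Y
N = -24 (N = (6 + 5) - 1*35 = 11 - 35 = -24)
g(j, G) = -1 (g(j, G) = 1 - 1*2 = 1 - 2 = -1)
N/g((0 + 0) + 2, -31) = -24/(-1) = -24*(-1) = 24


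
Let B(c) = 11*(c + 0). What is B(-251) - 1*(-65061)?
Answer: 62300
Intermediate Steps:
B(c) = 11*c
B(-251) - 1*(-65061) = 11*(-251) - 1*(-65061) = -2761 + 65061 = 62300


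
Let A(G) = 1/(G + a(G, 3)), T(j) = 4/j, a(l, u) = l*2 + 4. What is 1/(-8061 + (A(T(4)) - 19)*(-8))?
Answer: -7/55371 ≈ -0.00012642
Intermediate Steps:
a(l, u) = 4 + 2*l (a(l, u) = 2*l + 4 = 4 + 2*l)
A(G) = 1/(4 + 3*G) (A(G) = 1/(G + (4 + 2*G)) = 1/(4 + 3*G))
1/(-8061 + (A(T(4)) - 19)*(-8)) = 1/(-8061 + (1/(4 + 3*(4/4)) - 19)*(-8)) = 1/(-8061 + (1/(4 + 3*(4*(¼))) - 19)*(-8)) = 1/(-8061 + (1/(4 + 3*1) - 19)*(-8)) = 1/(-8061 + (1/(4 + 3) - 19)*(-8)) = 1/(-8061 + (1/7 - 19)*(-8)) = 1/(-8061 + (⅐ - 19)*(-8)) = 1/(-8061 - 132/7*(-8)) = 1/(-8061 + 1056/7) = 1/(-55371/7) = -7/55371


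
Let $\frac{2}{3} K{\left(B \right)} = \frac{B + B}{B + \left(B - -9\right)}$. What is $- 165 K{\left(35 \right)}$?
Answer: $- \frac{17325}{79} \approx -219.3$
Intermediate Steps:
$K{\left(B \right)} = \frac{3 B}{9 + 2 B}$ ($K{\left(B \right)} = \frac{3 \frac{B + B}{B + \left(B - -9\right)}}{2} = \frac{3 \frac{2 B}{B + \left(B + 9\right)}}{2} = \frac{3 \frac{2 B}{B + \left(9 + B\right)}}{2} = \frac{3 \frac{2 B}{9 + 2 B}}{2} = \frac{3 B}{9 + 2 B}$)
$- 165 K{\left(35 \right)} = - 165 \cdot 3 \cdot 35 \frac{1}{9 + 2 \cdot 35} = - 165 \cdot 3 \cdot 35 \frac{1}{9 + 70} = - 165 \cdot 3 \cdot 35 \cdot \frac{1}{79} = \left(-165\right) \frac{105}{79} = - \frac{17325}{79}$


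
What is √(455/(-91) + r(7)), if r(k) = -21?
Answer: I*√26 ≈ 5.099*I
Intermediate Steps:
√(455/(-91) + r(7)) = √(455/(-91) - 21) = √(455*(-1/91) - 21) = √(-5 - 21) = √(-26) = I*√26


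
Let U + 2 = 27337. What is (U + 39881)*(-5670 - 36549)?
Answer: -2837792304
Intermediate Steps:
U = 27335 (U = -2 + 27337 = 27335)
(U + 39881)*(-5670 - 36549) = (27335 + 39881)*(-5670 - 36549) = 67216*(-42219) = -2837792304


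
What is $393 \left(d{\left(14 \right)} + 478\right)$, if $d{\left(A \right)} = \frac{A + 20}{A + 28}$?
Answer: $\frac{1317205}{7} \approx 1.8817 \cdot 10^{5}$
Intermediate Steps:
$d{\left(A \right)} = \frac{20 + A}{28 + A}$
$393 \left(d{\left(14 \right)} + 478\right) = 393 \left(\frac{20 + 14}{28 + 14} + 478\right) = 393 \left(\frac{1}{42} \cdot 34 + 478\right) = 393 \left(\frac{17}{21} + 478\right) = 393 \cdot \frac{10055}{21} = \frac{1317205}{7}$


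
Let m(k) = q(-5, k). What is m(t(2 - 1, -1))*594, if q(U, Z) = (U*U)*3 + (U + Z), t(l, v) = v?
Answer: 40986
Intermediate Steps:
q(U, Z) = U + Z + 3*U² (q(U, Z) = U²*3 + (U + Z) = 3*U² + (U + Z) = U + Z + 3*U²)
m(k) = 70 + k (m(k) = -5 + k + 3*(-5)² = -5 + k + 3*25 = -5 + k + 75 = 70 + k)
m(t(2 - 1, -1))*594 = (70 - 1)*594 = 69*594 = 40986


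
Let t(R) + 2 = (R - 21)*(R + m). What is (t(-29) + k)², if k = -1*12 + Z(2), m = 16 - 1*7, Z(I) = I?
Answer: 976144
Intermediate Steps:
m = 9 (m = 16 - 7 = 9)
t(R) = -2 + (-21 + R)*(9 + R) (t(R) = -2 + (R - 21)*(R + 9) = -2 + (-21 + R)*(9 + R))
k = -10 (k = -1*12 + 2 = -12 + 2 = -10)
(t(-29) + k)² = ((-191 + (-29)² - 12*(-29)) - 10)² = ((-191 + 841 + 348) - 10)² = (998 - 10)² = 988² = 976144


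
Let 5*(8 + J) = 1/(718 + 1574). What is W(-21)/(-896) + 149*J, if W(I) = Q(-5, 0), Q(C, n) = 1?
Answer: -3059881169/2567040 ≈ -1192.0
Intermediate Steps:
W(I) = 1
J = -91679/11460 (J = -8 + 1/(5*(718 + 1574)) = -8 + (⅕)/2292 = -8 + (⅕)*(1/2292) = -8 + 1/11460 = -91679/11460 ≈ -7.9999)
W(-21)/(-896) + 149*J = 1/(-896) + 149*(-91679/11460) = 1*(-1/896) - 13660171/11460 = -1/896 - 13660171/11460 = -3059881169/2567040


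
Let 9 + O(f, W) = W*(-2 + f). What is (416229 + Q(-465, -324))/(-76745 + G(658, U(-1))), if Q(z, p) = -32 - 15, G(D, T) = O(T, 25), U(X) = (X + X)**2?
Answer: -208091/38352 ≈ -5.4258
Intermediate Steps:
O(f, W) = -9 + W*(-2 + f)
U(X) = 4*X**2 (U(X) = (2*X)**2 = 4*X**2)
G(D, T) = -59 + 25*T (G(D, T) = -9 - 2*25 + 25*T = -9 - 50 + 25*T = -59 + 25*T)
Q(z, p) = -47
(416229 + Q(-465, -324))/(-76745 + G(658, U(-1))) = (416229 - 47)/(-76745 + (-59 + 25*(4*(-1)**2))) = 416182/(-76745 + (-59 + 25*(4*1))) = 416182/(-76745 + (-59 + 25*4)) = 416182/(-76745 + (-59 + 100)) = 416182/(-76745 + 41) = 416182/(-76704) = 416182*(-1/76704) = -208091/38352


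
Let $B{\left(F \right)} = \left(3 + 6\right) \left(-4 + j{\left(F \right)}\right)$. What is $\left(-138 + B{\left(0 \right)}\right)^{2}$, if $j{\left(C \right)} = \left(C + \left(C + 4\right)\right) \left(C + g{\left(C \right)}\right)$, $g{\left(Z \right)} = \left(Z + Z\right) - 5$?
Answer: $125316$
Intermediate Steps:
$g{\left(Z \right)} = -5 + 2 Z$ ($g{\left(Z \right)} = 2 Z - 5 = -5 + 2 Z$)
$j{\left(C \right)} = \left(-5 + 3 C\right) \left(4 + 2 C\right)$ ($j{\left(C \right)} = \left(C + \left(C + 4\right)\right) \left(C + \left(-5 + 2 C\right)\right) = \left(C + \left(4 + C\right)\right) \left(-5 + 3 C\right) = \left(4 + 2 C\right) \left(-5 + 3 C\right) = \left(-5 + 3 C\right) \left(4 + 2 C\right)$)
$B{\left(F \right)} = -216 + 18 F + 54 F^{2}$ ($B{\left(F \right)} = \left(3 + 6\right) \left(-4 + \left(-20 + 2 F + 6 F^{2}\right)\right) = 9 \left(-24 + 2 F + 6 F^{2}\right) = -216 + 18 F + 54 F^{2}$)
$\left(-138 + B{\left(0 \right)}\right)^{2} = \left(-138 + \left(-216 + 18 \cdot 0 + 54 \cdot 0^{2}\right)\right)^{2} = \left(-138 + \left(-216 + 0 + 54 \cdot 0\right)\right)^{2} = \left(-138 + \left(-216 + 0 + 0\right)\right)^{2} = \left(-138 - 216\right)^{2} = \left(-354\right)^{2} = 125316$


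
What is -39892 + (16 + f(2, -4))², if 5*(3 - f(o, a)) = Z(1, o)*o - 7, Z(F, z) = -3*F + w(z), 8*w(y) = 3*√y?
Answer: -7885079/200 - 162*√2/25 ≈ -39435.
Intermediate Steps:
w(y) = 3*√y/8 (w(y) = (3*√y)/8 = 3*√y/8)
Z(F, z) = -3*F + 3*√z/8
f(o, a) = 22/5 - o*(-3 + 3*√o/8)/5 (f(o, a) = 3 - ((-3*1 + 3*√o/8)*o - 7)/5 = 3 - ((-3 + 3*√o/8)*o - 7)/5 = 3 - (o*(-3 + 3*√o/8) - 7)/5 = 3 - (-7 + o*(-3 + 3*√o/8))/5 = 3 + (7/5 - o*(-3 + 3*√o/8)/5) = 22/5 - o*(-3 + 3*√o/8)/5)
-39892 + (16 + f(2, -4))² = -39892 + (16 + (22/5 - 3/40*2*(-8 + √2)))² = -39892 + (16 + (22/5 + (6/5 - 3*√2/20)))² = -39892 + (16 + (28/5 - 3*√2/20))² = -39892 + (108/5 - 3*√2/20)²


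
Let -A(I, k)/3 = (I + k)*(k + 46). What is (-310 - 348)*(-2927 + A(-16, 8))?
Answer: 1073198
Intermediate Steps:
A(I, k) = -3*(46 + k)*(I + k) (A(I, k) = -3*(I + k)*(k + 46) = -3*(I + k)*(46 + k) = -3*(46 + k)*(I + k))
(-310 - 348)*(-2927 + A(-16, 8)) = (-310 - 348)*(-2927 + (-138*(-16) - 138*8 - 3*8² - 3*(-16)*8)) = -658*(-2927 + (2208 - 1104 - 3*64 + 384)) = -658*(-2927 + (2208 - 1104 - 192 + 384)) = -658*(-2927 + 1296) = -658*(-1631) = 1073198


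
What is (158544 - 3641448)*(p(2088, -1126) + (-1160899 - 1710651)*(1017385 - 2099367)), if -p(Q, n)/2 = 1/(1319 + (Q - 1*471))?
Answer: -3971403250030958122074/367 ≈ -1.0821e+19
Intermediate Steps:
p(Q, n) = -2/(848 + Q) (p(Q, n) = -2/(1319 + (Q - 1*471)) = -2/(1319 + (Q - 471)) = -2/(1319 + (-471 + Q)) = -2/(848 + Q))
(158544 - 3641448)*(p(2088, -1126) + (-1160899 - 1710651)*(1017385 - 2099367)) = (158544 - 3641448)*(-2/(848 + 2088) + (-1160899 - 1710651)*(1017385 - 2099367)) = -3482904*(-2/2936 - 2871550*(-1081982)) = -3482904*(-2*1/2936 + 3106965412100) = -3482904*(-1/1468 + 3106965412100) = -3482904*4561025224962799/1468 = -3971403250030958122074/367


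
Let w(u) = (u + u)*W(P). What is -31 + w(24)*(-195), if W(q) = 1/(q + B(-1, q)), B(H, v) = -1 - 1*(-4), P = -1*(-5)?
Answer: -1201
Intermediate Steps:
P = 5
B(H, v) = 3 (B(H, v) = -1 + 4 = 3)
W(q) = 1/(3 + q) (W(q) = 1/(q + 3) = 1/(3 + q))
w(u) = u/4 (w(u) = (u + u)/(3 + 5) = (2*u)/8 = (2*u)*(1/8) = u/4)
-31 + w(24)*(-195) = -31 + ((1/4)*24)*(-195) = -31 + 6*(-195) = -31 - 1170 = -1201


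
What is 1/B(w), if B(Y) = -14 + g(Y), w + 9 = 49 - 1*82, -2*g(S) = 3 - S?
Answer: -2/73 ≈ -0.027397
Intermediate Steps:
g(S) = -3/2 + S/2 (g(S) = -(3 - S)/2 = -3/2 + S/2)
w = -42 (w = -9 + (49 - 1*82) = -9 + (49 - 82) = -9 - 33 = -42)
B(Y) = -31/2 + Y/2 (B(Y) = -14 + (-3/2 + Y/2) = -31/2 + Y/2)
1/B(w) = 1/(-31/2 + (½)*(-42)) = 1/(-31/2 - 21) = 1/(-73/2) = -2/73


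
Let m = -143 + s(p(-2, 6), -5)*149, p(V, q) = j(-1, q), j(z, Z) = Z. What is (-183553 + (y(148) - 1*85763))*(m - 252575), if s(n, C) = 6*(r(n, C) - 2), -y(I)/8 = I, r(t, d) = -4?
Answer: 69811181000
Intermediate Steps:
p(V, q) = q
y(I) = -8*I
s(n, C) = -36 (s(n, C) = 6*(-4 - 2) = 6*(-6) = -36)
m = -5507 (m = -143 - 36*149 = -143 - 5364 = -5507)
(-183553 + (y(148) - 1*85763))*(m - 252575) = (-183553 + (-8*148 - 1*85763))*(-5507 - 252575) = (-183553 + (-1184 - 85763))*(-258082) = (-183553 - 86947)*(-258082) = -270500*(-258082) = 69811181000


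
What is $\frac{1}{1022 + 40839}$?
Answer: $\frac{1}{41861} \approx 2.3889 \cdot 10^{-5}$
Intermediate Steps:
$\frac{1}{1022 + 40839} = \frac{1}{41861}$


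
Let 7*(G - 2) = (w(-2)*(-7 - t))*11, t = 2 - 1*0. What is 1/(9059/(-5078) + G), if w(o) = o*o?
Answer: -35546/2003209 ≈ -0.017745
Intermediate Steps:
t = 2 (t = 2 + 0 = 2)
w(o) = o**2
G = -382/7 (G = 2 + (((-2)**2*(-7 - 1*2))*11)/7 = 2 + ((4*(-7 - 2))*11)/7 = 2 + ((4*(-9))*11)/7 = 2 + (-36*11)/7 = 2 + (1/7)*(-396) = 2 - 396/7 = -382/7 ≈ -54.571)
1/(9059/(-5078) + G) = 1/(9059/(-5078) - 382/7) = 1/(9059*(-1/5078) - 382/7) = 1/(-9059/5078 - 382/7) = 1/(-2003209/35546) = -35546/2003209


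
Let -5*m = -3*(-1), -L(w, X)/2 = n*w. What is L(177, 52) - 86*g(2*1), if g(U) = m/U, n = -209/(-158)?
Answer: -174774/395 ≈ -442.47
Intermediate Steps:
n = 209/158 (n = -209*(-1/158) = 209/158 ≈ 1.3228)
L(w, X) = -209*w/79
m = -⅗ (m = -(-3)*(-1)/5 = -⅕*3 = -⅗ ≈ -0.60000)
g(U) = -3/(5*U)
L(177, 52) - 86*g(2*1) = -209/79*177 - 86*(-3/(5*(2*1))) = -36993/79 - 86*(-⅗/2) = -36993/79 - 86*(-⅗*½) = -36993/79 - 86*(-3)/10 = -36993/79 - 1*(-129/5) = -36993/79 + 129/5 = -174774/395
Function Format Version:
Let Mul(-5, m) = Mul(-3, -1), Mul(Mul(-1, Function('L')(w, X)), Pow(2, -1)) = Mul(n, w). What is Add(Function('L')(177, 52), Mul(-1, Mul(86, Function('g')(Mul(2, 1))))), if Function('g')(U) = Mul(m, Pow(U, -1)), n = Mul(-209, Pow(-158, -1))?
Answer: Rational(-174774, 395) ≈ -442.47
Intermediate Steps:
n = Rational(209, 158) (n = Mul(-209, Rational(-1, 158)) = Rational(209, 158) ≈ 1.3228)
Function('L')(w, X) = Mul(Rational(-209, 79), w) (Function('L')(w, X) = Mul(-2, Mul(Rational(209, 158), w)) = Mul(Rational(-209, 79), w))
m = Rational(-3, 5) (m = Mul(Rational(-1, 5), Mul(-3, -1)) = Mul(Rational(-1, 5), 3) = Rational(-3, 5) ≈ -0.60000)
Function('g')(U) = Mul(Rational(-3, 5), Pow(U, -1))
Add(Function('L')(177, 52), Mul(-1, Mul(86, Function('g')(Mul(2, 1))))) = Add(Mul(Rational(-209, 79), 177), Mul(-1, Mul(86, Mul(Rational(-3, 5), Pow(Mul(2, 1), -1))))) = Add(Rational(-36993, 79), Mul(-1, Mul(86, Mul(Rational(-3, 5), Pow(2, -1))))) = Add(Rational(-36993, 79), Mul(-1, Mul(86, Mul(Rational(-3, 5), Rational(1, 2))))) = Add(Rational(-36993, 79), Mul(-1, Mul(86, Rational(-3, 10)))) = Add(Rational(-36993, 79), Mul(-1, Rational(-129, 5))) = Add(Rational(-36993, 79), Rational(129, 5)) = Rational(-174774, 395)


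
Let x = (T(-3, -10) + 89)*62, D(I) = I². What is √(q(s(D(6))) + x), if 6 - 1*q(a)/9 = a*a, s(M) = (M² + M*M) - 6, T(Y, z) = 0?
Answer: 16*I*√235082 ≈ 7757.6*I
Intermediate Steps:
s(M) = -6 + 2*M² (s(M) = (M² + M²) - 6 = 2*M² - 6 = -6 + 2*M²)
x = 5518 (x = (0 + 89)*62 = 89*62 = 5518)
q(a) = 54 - 9*a² (q(a) = 54 - 9*a*a = 54 - 9*a²)
√(q(s(D(6))) + x) = √((54 - 9*(-6 + 2*(6²)²)²) + 5518) = √((54 - 9*(-6 + 2*36²)²) + 5518) = √((54 - 9*(-6 + 2*1296)²) + 5518) = √((54 - 9*(-6 + 2592)²) + 5518) = √((54 - 9*2586²) + 5518) = √((54 - 9*6687396) + 5518) = √((54 - 60186564) + 5518) = √(-60186510 + 5518) = √(-60180992) = 16*I*√235082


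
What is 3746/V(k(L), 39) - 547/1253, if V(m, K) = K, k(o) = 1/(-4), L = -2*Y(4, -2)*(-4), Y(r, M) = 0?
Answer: 4672405/48867 ≈ 95.615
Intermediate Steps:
L = 0 (L = -2*0*(-4) = 0*(-4) = 0)
k(o) = -¼
3746/V(k(L), 39) - 547/1253 = 3746/39 - 547/1253 = 4672405/48867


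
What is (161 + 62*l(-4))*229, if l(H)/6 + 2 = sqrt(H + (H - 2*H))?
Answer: -133507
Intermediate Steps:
l(H) = -12 (l(H) = -12 + 6*sqrt(H + (H - 2*H)) = -12 + 6*sqrt(H - H) = -12 + 6*sqrt(0) = -12 + 6*0 = -12 + 0 = -12)
(161 + 62*l(-4))*229 = (161 + 62*(-12))*229 = (161 - 744)*229 = -583*229 = -133507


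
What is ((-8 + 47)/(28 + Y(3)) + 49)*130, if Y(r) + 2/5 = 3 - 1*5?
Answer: 420355/64 ≈ 6568.0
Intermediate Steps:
Y(r) = -12/5 (Y(r) = -2/5 + (3 - 1*5) = -2/5 + (3 - 5) = -2/5 - 2 = -12/5)
((-8 + 47)/(28 + Y(3)) + 49)*130 = ((-8 + 47)/(28 - 12/5) + 49)*130 = (39/(128/5) + 49)*130 = (39*(5/128) + 49)*130 = (195/128 + 49)*130 = (6467/128)*130 = 420355/64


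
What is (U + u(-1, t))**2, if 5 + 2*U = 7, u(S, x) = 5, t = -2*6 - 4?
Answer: 36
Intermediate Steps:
t = -16 (t = -12 - 4 = -16)
U = 1 (U = -5/2 + (1/2)*7 = -5/2 + 7/2 = 1)
(U + u(-1, t))**2 = (1 + 5)**2 = 6**2 = 36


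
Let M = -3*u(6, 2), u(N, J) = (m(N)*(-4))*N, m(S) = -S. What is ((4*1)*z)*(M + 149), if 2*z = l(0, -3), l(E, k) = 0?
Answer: 0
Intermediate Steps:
u(N, J) = 4*N² (u(N, J) = (-N*(-4))*N = (4*N)*N = 4*N²)
z = 0 (z = (½)*0 = 0)
M = -432 (M = -12*6² = -12*36 = -3*144 = -432)
((4*1)*z)*(M + 149) = ((4*1)*0)*(-432 + 149) = (4*0)*(-283) = 0*(-283) = 0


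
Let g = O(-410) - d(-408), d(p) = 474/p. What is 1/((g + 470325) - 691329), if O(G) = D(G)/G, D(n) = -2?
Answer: -13940/3080779497 ≈ -4.5248e-6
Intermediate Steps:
O(G) = -2/G
g = 16263/13940 (g = -2/(-410) - 474/(-408) = -2*(-1/410) - 474*(-1)/408 = 1/205 - 1*(-79/68) = 1/205 + 79/68 = 16263/13940 ≈ 1.1666)
1/((g + 470325) - 691329) = 1/((16263/13940 + 470325) - 691329) = 1/(6556346763/13940 - 691329) = 1/(-3080779497/13940) = -13940/3080779497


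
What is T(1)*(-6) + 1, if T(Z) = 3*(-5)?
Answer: 91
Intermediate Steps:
T(Z) = -15
T(1)*(-6) + 1 = -15*(-6) + 1 = 90 + 1 = 91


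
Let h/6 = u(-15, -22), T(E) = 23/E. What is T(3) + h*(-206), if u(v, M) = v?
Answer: 55643/3 ≈ 18548.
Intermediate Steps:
h = -90 (h = 6*(-15) = -90)
T(3) + h*(-206) = 23/3 - 90*(-206) = 23*(1/3) + 18540 = 23/3 + 18540 = 55643/3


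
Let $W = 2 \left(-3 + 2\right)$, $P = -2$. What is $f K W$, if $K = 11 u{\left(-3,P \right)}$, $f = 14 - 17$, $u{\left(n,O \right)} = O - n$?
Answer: $66$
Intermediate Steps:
$W = -2$ ($W = 2 \left(-1\right) = -2$)
$f = -3$
$K = 11$ ($K = 11 \left(-2 - -3\right) = 11 \left(-2 + 3\right) = 11 \cdot 1 = 11$)
$f K W = \left(-3\right) 11 \left(-2\right) = \left(-33\right) \left(-2\right) = 66$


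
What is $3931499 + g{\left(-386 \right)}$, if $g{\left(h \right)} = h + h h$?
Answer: $4080109$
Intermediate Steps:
$g{\left(h \right)} = h + h^{2}$
$3931499 + g{\left(-386 \right)} = 3931499 - 386 \left(1 - 386\right) = 3931499 - -148610 = 3931499 + 148610 = 4080109$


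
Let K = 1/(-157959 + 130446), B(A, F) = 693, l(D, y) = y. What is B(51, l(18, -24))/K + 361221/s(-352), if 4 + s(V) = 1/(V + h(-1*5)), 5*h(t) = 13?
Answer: -6379197644/333 ≈ -1.9157e+7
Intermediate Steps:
h(t) = 13/5 (h(t) = (1/5)*13 = 13/5)
K = -1/27513 (K = 1/(-27513) = -1/27513 ≈ -3.6346e-5)
s(V) = -4 + 1/(13/5 + V) (s(V) = -4 + 1/(V + 13/5) = -4 + 1/(13/5 + V))
B(51, l(18, -24))/K + 361221/s(-352) = 693/(-1/27513) + 361221/(((-47 - 20*(-352))/(13 + 5*(-352)))) = 693*(-27513) + 361221/(((-47 + 7040)/(13 - 1760))) = -19066509 + 361221/((6993/(-1747))) = -19066509 + 361221/((-1/1747*6993)) = -19066509 + 361221/(-6993/1747) = -19066509 + 361221*(-1747/6993) = -19066509 - 30050147/333 = -6379197644/333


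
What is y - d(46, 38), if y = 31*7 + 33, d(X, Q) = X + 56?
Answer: 148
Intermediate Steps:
d(X, Q) = 56 + X
y = 250 (y = 217 + 33 = 250)
y - d(46, 38) = 250 - (56 + 46) = 250 - 1*102 = 250 - 102 = 148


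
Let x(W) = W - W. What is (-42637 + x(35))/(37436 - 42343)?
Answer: 6091/701 ≈ 8.6890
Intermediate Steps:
x(W) = 0
(-42637 + x(35))/(37436 - 42343) = (-42637 + 0)/(37436 - 42343) = -42637/(-4907) = -42637*(-1/4907) = 6091/701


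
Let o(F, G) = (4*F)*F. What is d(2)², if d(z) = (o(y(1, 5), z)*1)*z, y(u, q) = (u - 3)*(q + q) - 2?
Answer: 14992384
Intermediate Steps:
y(u, q) = -2 + 2*q*(-3 + u) (y(u, q) = (-3 + u)*(2*q) - 2 = 2*q*(-3 + u) - 2 = -2 + 2*q*(-3 + u))
o(F, G) = 4*F²
d(z) = 1936*z (d(z) = ((4*(-2 - 6*5 + 2*5*1)²)*1)*z = ((4*(-2 - 30 + 10)²)*1)*z = ((4*(-22)²)*1)*z = ((4*484)*1)*z = (1936*1)*z = 1936*z)
d(2)² = (1936*2)² = 3872² = 14992384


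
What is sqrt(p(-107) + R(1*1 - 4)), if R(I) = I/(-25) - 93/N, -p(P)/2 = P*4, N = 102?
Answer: sqrt(24715518)/170 ≈ 29.244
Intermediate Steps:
p(P) = -8*P (p(P) = -2*P*4 = -8*P)
R(I) = -31/34 - I/25 (R(I) = I/(-25) - 93/102 = I*(-1/25) - 93*1/102 = -I/25 - 31/34 = -31/34 - I/25)
sqrt(p(-107) + R(1*1 - 4)) = sqrt(-8*(-107) + (-31/34 - (1*1 - 4)/25)) = sqrt(856 + (-31/34 - (1 - 4)/25)) = sqrt(856 + (-31/34 - 1/25*(-3))) = sqrt(856 + (-31/34 + 3/25)) = sqrt(856 - 673/850) = sqrt(726927/850) = sqrt(24715518)/170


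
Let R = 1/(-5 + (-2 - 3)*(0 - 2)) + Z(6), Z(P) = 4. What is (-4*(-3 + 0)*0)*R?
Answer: 0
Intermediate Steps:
R = 21/5 (R = 1/(-5 + (-2 - 3)*(0 - 2)) + 4 = 1/(-5 - 5*(-2)) + 4 = 1/(-5 + 10) + 4 = 1/5 + 4 = ⅕ + 4 = 21/5 ≈ 4.2000)
(-4*(-3 + 0)*0)*R = (-4*(-3 + 0)*0)*(21/5) = (-4*(-3)*0)*(21/5) = (12*0)*(21/5) = 0*(21/5) = 0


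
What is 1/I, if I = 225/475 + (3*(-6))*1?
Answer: -19/333 ≈ -0.057057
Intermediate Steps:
I = -333/19 (I = (1/475)*225 - 18*1 = 9/19 - 18 = -333/19 ≈ -17.526)
1/I = 1/(-333/19) = -19/333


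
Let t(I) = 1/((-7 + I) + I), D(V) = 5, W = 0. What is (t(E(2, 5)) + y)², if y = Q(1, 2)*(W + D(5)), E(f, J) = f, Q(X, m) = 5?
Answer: 5476/9 ≈ 608.44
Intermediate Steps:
y = 25 (y = 5*(0 + 5) = 5*5 = 25)
t(I) = 1/(-7 + 2*I)
(t(E(2, 5)) + y)² = (1/(-7 + 2*2) + 25)² = (1/(-7 + 4) + 25)² = (1/(-3) + 25)² = (-⅓ + 25)² = (74/3)² = 5476/9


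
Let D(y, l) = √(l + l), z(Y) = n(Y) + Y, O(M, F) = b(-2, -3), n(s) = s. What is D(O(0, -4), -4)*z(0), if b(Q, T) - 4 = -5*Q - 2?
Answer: 0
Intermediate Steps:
b(Q, T) = 2 - 5*Q (b(Q, T) = 4 + (-5*Q - 2) = 4 + (-2 - 5*Q) = 2 - 5*Q)
O(M, F) = 12 (O(M, F) = 2 - 5*(-2) = 2 + 10 = 12)
z(Y) = 2*Y (z(Y) = Y + Y = 2*Y)
D(y, l) = √2*√l (D(y, l) = √(2*l) = √2*√l)
D(O(0, -4), -4)*z(0) = (√2*√(-4))*(2*0) = (√2*(2*I))*0 = (2*I*√2)*0 = 0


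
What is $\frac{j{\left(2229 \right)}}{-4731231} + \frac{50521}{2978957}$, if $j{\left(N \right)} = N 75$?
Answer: $- \frac{86326871708}{4698044568689} \approx -0.018375$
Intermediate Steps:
$j{\left(N \right)} = 75 N$
$\frac{j{\left(2229 \right)}}{-4731231} + \frac{50521}{2978957} = \frac{75 \cdot 2229}{-4731231} + \frac{50521}{2978957} = 167175 \left(- \frac{1}{4731231}\right) + 50521 \cdot \frac{1}{2978957} = - \frac{55725}{1577077} + \frac{50521}{2978957} = - \frac{86326871708}{4698044568689}$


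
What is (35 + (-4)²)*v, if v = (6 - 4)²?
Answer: 204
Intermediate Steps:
v = 4 (v = 2² = 4)
(35 + (-4)²)*v = (35 + (-4)²)*4 = (35 + 16)*4 = 51*4 = 204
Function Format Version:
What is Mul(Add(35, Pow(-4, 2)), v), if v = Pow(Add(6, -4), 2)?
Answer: 204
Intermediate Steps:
v = 4 (v = Pow(2, 2) = 4)
Mul(Add(35, Pow(-4, 2)), v) = Mul(Add(35, Pow(-4, 2)), 4) = Mul(Add(35, 16), 4) = Mul(51, 4) = 204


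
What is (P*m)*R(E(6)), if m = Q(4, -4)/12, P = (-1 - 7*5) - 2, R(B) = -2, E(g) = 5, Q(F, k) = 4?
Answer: 76/3 ≈ 25.333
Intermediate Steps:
P = -38 (P = (-1 - 35) - 2 = -36 - 2 = -38)
m = ⅓ (m = 4/12 = 4*(1/12) = ⅓ ≈ 0.33333)
(P*m)*R(E(6)) = -38*⅓*(-2) = -38/3*(-2) = 76/3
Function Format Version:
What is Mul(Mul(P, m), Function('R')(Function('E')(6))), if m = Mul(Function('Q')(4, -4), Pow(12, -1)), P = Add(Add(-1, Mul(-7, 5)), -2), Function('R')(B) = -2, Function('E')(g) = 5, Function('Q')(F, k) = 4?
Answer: Rational(76, 3) ≈ 25.333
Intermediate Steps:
P = -38 (P = Add(Add(-1, -35), -2) = Add(-36, -2) = -38)
m = Rational(1, 3) (m = Mul(4, Pow(12, -1)) = Mul(4, Rational(1, 12)) = Rational(1, 3) ≈ 0.33333)
Mul(Mul(P, m), Function('R')(Function('E')(6))) = Mul(Mul(-38, Rational(1, 3)), -2) = Mul(Rational(-38, 3), -2) = Rational(76, 3)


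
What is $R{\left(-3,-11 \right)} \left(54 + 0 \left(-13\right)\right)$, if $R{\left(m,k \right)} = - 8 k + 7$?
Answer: $5130$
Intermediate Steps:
$R{\left(m,k \right)} = 7 - 8 k$
$R{\left(-3,-11 \right)} \left(54 + 0 \left(-13\right)\right) = \left(7 - -88\right) \left(54 + 0 \left(-13\right)\right) = \left(7 + 88\right) \left(54 + 0\right) = 95 \cdot 54 = 5130$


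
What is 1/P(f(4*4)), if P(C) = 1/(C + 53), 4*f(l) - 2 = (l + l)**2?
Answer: 619/2 ≈ 309.50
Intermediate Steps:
f(l) = 1/2 + l**2 (f(l) = 1/2 + (l + l)**2/4 = 1/2 + (2*l)**2/4 = 1/2 + (4*l**2)/4 = 1/2 + l**2)
P(C) = 1/(53 + C)
1/P(f(4*4)) = 1/(1/(53 + (1/2 + (4*4)**2))) = 1/(1/(53 + (1/2 + 16**2))) = 1/(1/(53 + (1/2 + 256))) = 1/(1/(53 + 513/2)) = 1/(1/(619/2)) = 1/(2/619) = 619/2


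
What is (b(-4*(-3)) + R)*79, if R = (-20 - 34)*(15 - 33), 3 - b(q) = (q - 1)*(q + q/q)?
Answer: 65728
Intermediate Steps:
b(q) = 3 - (1 + q)*(-1 + q) (b(q) = 3 - (q - 1)*(q + q/q) = 3 - (-1 + q)*(q + 1) = 3 - (-1 + q)*(1 + q) = 3 - (1 + q)*(-1 + q))
R = 972 (R = -54*(-18) = 972)
(b(-4*(-3)) + R)*79 = ((4 - (-4*(-3))²) + 972)*79 = ((4 - 1*12²) + 972)*79 = ((4 - 1*144) + 972)*79 = ((4 - 144) + 972)*79 = (-140 + 972)*79 = 832*79 = 65728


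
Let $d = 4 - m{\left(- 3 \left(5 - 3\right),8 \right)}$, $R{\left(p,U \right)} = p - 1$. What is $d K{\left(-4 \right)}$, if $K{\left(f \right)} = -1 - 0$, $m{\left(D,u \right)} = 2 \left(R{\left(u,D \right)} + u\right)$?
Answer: $26$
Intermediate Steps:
$R{\left(p,U \right)} = -1 + p$
$m{\left(D,u \right)} = -2 + 4 u$ ($m{\left(D,u \right)} = 2 \left(\left(-1 + u\right) + u\right) = 2 \left(-1 + 2 u\right) = -2 + 4 u$)
$K{\left(f \right)} = -1$ ($K{\left(f \right)} = -1 + 0 = -1$)
$d = -26$ ($d = 4 - \left(-2 + 4 \cdot 8\right) = 4 - \left(-2 + 32\right) = 4 - 30 = -26$)
$d K{\left(-4 \right)} = \left(-26\right) \left(-1\right) = 26$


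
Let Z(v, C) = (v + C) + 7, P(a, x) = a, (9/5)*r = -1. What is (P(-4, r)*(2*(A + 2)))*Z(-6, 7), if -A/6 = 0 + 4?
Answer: 1408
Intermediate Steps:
r = -5/9 (r = (5/9)*(-1) = -5/9 ≈ -0.55556)
A = -24 (A = -6*(0 + 4) = -6*4 = -24)
Z(v, C) = 7 + C + v (Z(v, C) = (C + v) + 7 = 7 + C + v)
(P(-4, r)*(2*(A + 2)))*Z(-6, 7) = (-8*(-24 + 2))*(7 + 7 - 6) = -8*(-22)*8 = -4*(-44)*8 = 176*8 = 1408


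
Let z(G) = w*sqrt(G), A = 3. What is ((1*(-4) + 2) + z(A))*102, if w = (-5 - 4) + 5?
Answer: -204 - 408*sqrt(3) ≈ -910.68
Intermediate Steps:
w = -4 (w = -9 + 5 = -4)
z(G) = -4*sqrt(G)
((1*(-4) + 2) + z(A))*102 = ((1*(-4) + 2) - 4*sqrt(3))*102 = ((-4 + 2) - 4*sqrt(3))*102 = (-2 - 4*sqrt(3))*102 = -204 - 408*sqrt(3)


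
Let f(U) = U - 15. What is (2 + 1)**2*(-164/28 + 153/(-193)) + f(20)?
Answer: -74101/1351 ≈ -54.849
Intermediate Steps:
f(U) = -15 + U
(2 + 1)**2*(-164/28 + 153/(-193)) + f(20) = (2 + 1)**2*(-164/28 + 153/(-193)) + (-15 + 20) = 3**2*(-164*1/28 + 153*(-1/193)) + 5 = 9*(-41/7 - 153/193) + 5 = 9*(-8984/1351) + 5 = -80856/1351 + 5 = -74101/1351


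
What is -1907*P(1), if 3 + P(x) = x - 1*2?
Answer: 7628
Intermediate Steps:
P(x) = -5 + x (P(x) = -3 + (x - 1*2) = -3 + (x - 2) = -3 + (-2 + x) = -5 + x)
-1907*P(1) = -1907*(-5 + 1) = -1907*(-4) = 7628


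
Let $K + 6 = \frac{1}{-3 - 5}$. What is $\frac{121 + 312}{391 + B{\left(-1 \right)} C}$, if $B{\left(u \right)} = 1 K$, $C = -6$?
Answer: $\frac{1732}{1711} \approx 1.0123$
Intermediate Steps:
$K = - \frac{49}{8}$ ($K = -6 + \frac{1}{-3 - 5} = -6 + \frac{1}{-8} = -6 - \frac{1}{8} = - \frac{49}{8} \approx -6.125$)
$B{\left(u \right)} = - \frac{49}{8}$ ($B{\left(u \right)} = 1 \left(- \frac{49}{8}\right) = - \frac{49}{8}$)
$\frac{121 + 312}{391 + B{\left(-1 \right)} C} = \frac{121 + 312}{391 - - \frac{147}{4}} = \frac{433}{391 + \frac{147}{4}} = \frac{433}{\frac{1711}{4}} = 433 \cdot \frac{4}{1711} = \frac{1732}{1711}$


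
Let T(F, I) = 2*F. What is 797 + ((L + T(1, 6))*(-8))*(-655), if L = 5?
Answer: 37477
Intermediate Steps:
797 + ((L + T(1, 6))*(-8))*(-655) = 797 + ((5 + 2*1)*(-8))*(-655) = 797 + ((5 + 2)*(-8))*(-655) = 797 + (7*(-8))*(-655) = 797 - 56*(-655) = 797 + 36680 = 37477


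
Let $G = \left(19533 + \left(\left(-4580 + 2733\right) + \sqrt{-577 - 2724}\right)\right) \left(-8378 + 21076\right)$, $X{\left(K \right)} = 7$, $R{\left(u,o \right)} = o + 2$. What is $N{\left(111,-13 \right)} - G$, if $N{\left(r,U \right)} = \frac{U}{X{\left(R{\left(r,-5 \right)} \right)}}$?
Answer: $- \frac{1572037809}{7} - 12698 i \sqrt{3301} \approx -2.2458 \cdot 10^{8} - 7.2956 \cdot 10^{5} i$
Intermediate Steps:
$R{\left(u,o \right)} = 2 + o$
$N{\left(r,U \right)} = \frac{U}{7}$
$G = 224576828 + 12698 i \sqrt{3301}$ ($G = \left(19533 - \left(1847 - \sqrt{-3301}\right)\right) 12698 = \left(19533 - \left(1847 - i \sqrt{3301}\right)\right) 12698 = \left(17686 + i \sqrt{3301}\right) 12698 = 224576828 + 12698 i \sqrt{3301} \approx 2.2458 \cdot 10^{8} + 7.2956 \cdot 10^{5} i$)
$N{\left(111,-13 \right)} - G = \frac{1}{7} \left(-13\right) - \left(224576828 + 12698 i \sqrt{3301}\right) = - \frac{13}{7} - \left(224576828 + 12698 i \sqrt{3301}\right) = - \frac{1572037809}{7} - 12698 i \sqrt{3301}$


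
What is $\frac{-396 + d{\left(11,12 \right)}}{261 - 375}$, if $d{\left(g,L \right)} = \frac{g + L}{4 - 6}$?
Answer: $\frac{815}{228} \approx 3.5746$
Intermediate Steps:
$d{\left(g,L \right)} = - \frac{L}{2} - \frac{g}{2}$ ($d{\left(g,L \right)} = \frac{L + g}{-2} = \left(L + g\right) \left(- \frac{1}{2}\right) = - \frac{L}{2} - \frac{g}{2}$)
$\frac{-396 + d{\left(11,12 \right)}}{261 - 375} = \frac{-396 - \frac{23}{2}}{261 - 375} = \frac{-396 - \frac{23}{2}}{-114} = \left(-396 - \frac{23}{2}\right) \left(- \frac{1}{114}\right) = \left(- \frac{815}{2}\right) \left(- \frac{1}{114}\right) = \frac{815}{228}$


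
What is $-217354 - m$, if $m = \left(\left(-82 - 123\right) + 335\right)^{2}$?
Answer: $-234254$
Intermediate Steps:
$m = 16900$ ($m = \left(\left(-82 - 123\right) + 335\right)^{2} = \left(-205 + 335\right)^{2} = 130^{2} = 16900$)
$-217354 - m = -217354 - 16900 = -234254$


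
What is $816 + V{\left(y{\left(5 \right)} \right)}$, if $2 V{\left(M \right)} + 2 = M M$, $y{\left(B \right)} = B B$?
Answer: $\frac{2255}{2} \approx 1127.5$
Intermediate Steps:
$y{\left(B \right)} = B^{2}$
$V{\left(M \right)} = -1 + \frac{M^{2}}{2}$ ($V{\left(M \right)} = -1 + \frac{M M}{2} = -1 + \frac{M^{2}}{2}$)
$816 + V{\left(y{\left(5 \right)} \right)} = 816 - \left(1 - \frac{\left(5^{2}\right)^{2}}{2}\right) = 816 - \left(1 - \frac{25^{2}}{2}\right) = 816 + \left(-1 + \frac{1}{2} \cdot 625\right) = 816 + \left(-1 + \frac{625}{2}\right) = 816 + \frac{623}{2} = \frac{2255}{2}$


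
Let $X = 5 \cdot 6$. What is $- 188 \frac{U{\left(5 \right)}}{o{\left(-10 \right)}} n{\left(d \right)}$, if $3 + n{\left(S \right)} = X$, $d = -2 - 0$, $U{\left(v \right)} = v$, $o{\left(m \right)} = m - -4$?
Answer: $4230$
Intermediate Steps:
$o{\left(m \right)} = 4 + m$ ($o{\left(m \right)} = m + 4 = 4 + m$)
$d = -2$ ($d = -2 + 0 = -2$)
$X = 30$
$n{\left(S \right)} = 27$ ($n{\left(S \right)} = -3 + 30 = 27$)
$- 188 \frac{U{\left(5 \right)}}{o{\left(-10 \right)}} n{\left(d \right)} = - 188 \frac{5}{4 - 10} \cdot 27 = - 188 \frac{5}{-6} \cdot 27 = - 188 \cdot 5 \left(- \frac{1}{6}\right) 27 = \left(-188\right) \left(- \frac{5}{6}\right) 27 = \frac{470}{3} \cdot 27 = 4230$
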